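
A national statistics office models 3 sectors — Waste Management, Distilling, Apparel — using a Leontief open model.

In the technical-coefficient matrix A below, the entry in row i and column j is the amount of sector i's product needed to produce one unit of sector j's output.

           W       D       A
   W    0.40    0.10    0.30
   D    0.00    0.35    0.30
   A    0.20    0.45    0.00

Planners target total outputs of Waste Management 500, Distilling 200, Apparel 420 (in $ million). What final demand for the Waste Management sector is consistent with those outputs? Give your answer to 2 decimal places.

d_W = 154.00

I − A =
  [   0.60    -0.10    -0.30]
  [   0.00     0.65    -0.30]
  [  -0.20    -0.45     1.00]
d = (I − A) x:
  d_W = (+0.60)·500 + (-0.10)·200 + (-0.30)·420 = 154.00
  d_D = (+0.00)·500 + (+0.65)·200 + (-0.30)·420 = 4.00
  d_A = (-0.20)·500 + (-0.45)·200 + (+1.00)·420 = 230.00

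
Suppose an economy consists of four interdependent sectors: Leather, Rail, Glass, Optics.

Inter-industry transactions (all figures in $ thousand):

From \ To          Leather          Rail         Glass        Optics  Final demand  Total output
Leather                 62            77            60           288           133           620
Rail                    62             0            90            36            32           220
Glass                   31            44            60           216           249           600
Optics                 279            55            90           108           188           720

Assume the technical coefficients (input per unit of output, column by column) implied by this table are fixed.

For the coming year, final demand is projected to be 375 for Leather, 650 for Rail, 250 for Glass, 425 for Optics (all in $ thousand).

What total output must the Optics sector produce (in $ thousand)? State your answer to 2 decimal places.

x_O = 2109.96

Technical coefficients a_ij = z_ij / X_j:
  a_LL = 62/620 = 0.10, a_RL = 62/620 = 0.10, a_GL = 31/620 = 0.05, a_OL = 279/620 = 0.45
  a_LR = 77/220 = 0.35, a_RR = 0/220 = 0.00, a_GR = 44/220 = 0.20, a_OR = 55/220 = 0.25
  a_LG = 60/600 = 0.10, a_RG = 90/600 = 0.15, a_GG = 60/600 = 0.10, a_OG = 90/600 = 0.15
  a_LO = 288/720 = 0.40, a_RO = 36/720 = 0.05, a_GO = 216/720 = 0.30, a_OO = 108/720 = 0.15
I − A =
  [   0.90    -0.35    -0.10    -0.40]
  [  -0.10     1.00    -0.15    -0.05]
  [  -0.05    -0.20     0.90    -0.30]
  [  -0.45    -0.25    -0.15     0.85]
Compute the cofactors C_ij = (−1)^(i+j)·(3×3 minor ij) of I−A; the adjugate is their transpose:
adj(I−A) = Cᵀ =
  [ 0.670500   0.378500   0.206000   0.410500]
  [ 0.119250   0.465250   0.111250   0.122750]
  [ 0.205875   0.251625   0.526125   0.297375]
  [ 0.426375   0.381625   0.234625   0.741875]
det(I−A) = Σ_j (I−A)_1j·C_1j = (0.90)(0.670500) + (-0.35)(0.119250) + (-0.10)(0.205875) + (-0.40)(0.426375) = 0.370575
(I − A)⁻¹ = adj(I−A) / det(I−A) ≈
  [   1.8094     1.0214     0.5559     1.1077]
  [   0.3218     1.2555     0.3002     0.3312]
  [   0.5556     0.6790     1.4198     0.8025]
  [   1.1506     1.0298     0.6331     2.0020]
x = (I − A)⁻¹ d = adj(I−A)·d / det(I−A), with det(I−A) = 0.370575:
  x_L = (0.670500·375 + 0.378500·650 + 0.206000·250 + 0.410500·425) / 0.370575 = 723.425 / 0.370575 ≈ 1952.17
  x_R = (0.119250·375 + 0.465250·650 + 0.111250·250 + 0.122750·425) / 0.370575 = 427.1125 / 0.370575 ≈ 1152.57
  x_G = (0.205875·375 + 0.251625·650 + 0.526125·250 + 0.297375·425) / 0.370575 = 498.675 / 0.370575 ≈ 1345.68
  x_O = (0.426375·375 + 0.381625·650 + 0.234625·250 + 0.741875·425) / 0.370575 = 781.90 / 0.370575 ≈ 2109.96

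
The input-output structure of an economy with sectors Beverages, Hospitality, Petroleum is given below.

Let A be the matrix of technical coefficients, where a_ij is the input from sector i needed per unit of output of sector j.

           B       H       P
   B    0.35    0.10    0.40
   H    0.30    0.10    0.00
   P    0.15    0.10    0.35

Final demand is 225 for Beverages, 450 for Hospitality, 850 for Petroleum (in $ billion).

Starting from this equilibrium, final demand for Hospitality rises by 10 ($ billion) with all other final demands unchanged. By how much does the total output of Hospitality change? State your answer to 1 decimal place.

Δx_H = 12.3

I − A =
  [   0.65    -0.10    -0.40]
  [  -0.30     0.90     0.00]
  [  -0.15    -0.10     0.65]
Cofactors of I−A, C_ij = (−1)^(i+j)·(minor ij) (rows/columns in the sector order above):
  C_11 = (0.90)(0.65) − (0.00)(-0.10) = 0.5850
  C_12 = −[(-0.30)(0.65) − (0.00)(-0.15)] = 0.1950
  C_13 = (-0.30)(-0.10) − (0.90)(-0.15) = 0.1650
  C_21 = −[(-0.10)(0.65) − (-0.40)(-0.10)] = 0.1050
  C_22 = (0.65)(0.65) − (-0.40)(-0.15) = 0.3625
  C_23 = −[(0.65)(-0.10) − (-0.10)(-0.15)] = 0.0800
  C_31 = (-0.10)(0.00) − (-0.40)(0.90) = 0.3600
  C_32 = −[(0.65)(0.00) − (-0.40)(-0.30)] = 0.1200
  C_33 = (0.65)(0.90) − (-0.10)(-0.30) = 0.5550
det(I−A) = Σ_j (I−A)_1j·C_1j = (0.65)(0.5850) + (-0.10)(0.1950) + (-0.40)(0.1650) = 0.29475
adj(I−A) = Cᵀ =
  [ 0.5850   0.1050   0.3600]
  [ 0.1950   0.3625   0.1200]
  [ 0.1650   0.0800   0.5550]
(I − A)⁻¹ = adj(I−A) / det(I−A) ≈
  [   1.9847     0.3562     1.2214]
  [   0.6616     1.2299     0.4071]
  [   0.5598     0.2714     1.8830]
Δx = (I − A)⁻¹ Δd with Δd having +10 in the Hospitality component and 0 elsewhere.
So Δx_H = L_HH · (+10), where L_HH = adj(I−A)_HH / det(I−A) = 0.3625 / 0.29475.
Δx_H = 0.3625 × (+10) / 0.29475 = 3.625 / 0.29475 ≈ 12.3.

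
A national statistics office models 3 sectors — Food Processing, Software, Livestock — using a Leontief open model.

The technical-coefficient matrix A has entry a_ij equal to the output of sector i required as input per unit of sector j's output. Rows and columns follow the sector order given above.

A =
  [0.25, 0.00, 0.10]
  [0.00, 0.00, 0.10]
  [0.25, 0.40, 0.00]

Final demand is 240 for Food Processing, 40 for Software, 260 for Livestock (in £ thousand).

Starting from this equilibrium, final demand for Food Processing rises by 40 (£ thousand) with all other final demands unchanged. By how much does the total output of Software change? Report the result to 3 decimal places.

Δx_2 = 1.439

I − A =
  [   0.75     0.00    -0.10]
  [   0.00     1.00    -0.10]
  [  -0.25    -0.40     1.00]
Cofactors of I−A, C_ij = (−1)^(i+j)·(minor ij) (rows/columns in the sector order above):
  C_11 = (1.00)(1.00) − (-0.10)(-0.40) = 0.9600
  C_12 = −[(0.00)(1.00) − (-0.10)(-0.25)] = 0.0250
  C_13 = (0.00)(-0.40) − (1.00)(-0.25) = 0.2500
  C_21 = −[(0.00)(1.00) − (-0.10)(-0.40)] = 0.0400
  C_22 = (0.75)(1.00) − (-0.10)(-0.25) = 0.7250
  C_23 = −[(0.75)(-0.40) − (0.00)(-0.25)] = 0.3000
  C_31 = (0.00)(-0.10) − (-0.10)(1.00) = 0.1000
  C_32 = −[(0.75)(-0.10) − (-0.10)(0.00)] = 0.0750
  C_33 = (0.75)(1.00) − (0.00)(0.00) = 0.7500
det(I−A) = Σ_j (I−A)_1j·C_1j = (0.75)(0.9600) + (0.00)(0.0250) + (-0.10)(0.2500) = 0.6950
adj(I−A) = Cᵀ =
  [ 0.9600   0.0400   0.1000]
  [ 0.0250   0.7250   0.0750]
  [ 0.2500   0.3000   0.7500]
(I − A)⁻¹ = adj(I−A) / det(I−A) ≈
  [   1.3813     0.0576     0.1439]
  [   0.0360     1.0432     0.1079]
  [   0.3597     0.4317     1.0791]
Δx = (I − A)⁻¹ Δd with Δd having +40 in the Food Processing component and 0 elsewhere.
So Δx_2 = L_21 · (+40), where L_21 = adj(I−A)_21 / det(I−A) = 0.0250 / 0.6950.
Δx_2 = 0.0250 × (+40) / 0.6950 = 1.00 / 0.6950 ≈ 1.439.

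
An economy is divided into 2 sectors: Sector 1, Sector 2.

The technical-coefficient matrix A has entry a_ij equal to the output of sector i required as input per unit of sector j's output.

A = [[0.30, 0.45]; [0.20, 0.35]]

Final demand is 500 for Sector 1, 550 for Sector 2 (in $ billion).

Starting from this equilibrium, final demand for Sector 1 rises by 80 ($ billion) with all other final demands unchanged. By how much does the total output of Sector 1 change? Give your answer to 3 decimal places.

Δx_1 = 142.466

I − A =
  [   0.70    -0.45]
  [  -0.20     0.65]
det(I−A) = (0.70)(0.65) − (-0.45)(-0.20) = 0.3650
adj(I−A) = [[0.65, 0.45], [0.20, 0.70]]
(I − A)⁻¹ = adj(I−A) / det(I−A) ≈
  [   1.7808     1.2329]
  [   0.5479     1.9178]
Δx = (I − A)⁻¹ Δd with Δd having +80 in the Sector 1 component and 0 elsewhere.
So Δx_1 = L_11 · (+80), where L_11 = adj(I−A)_11 / det(I−A) = 0.65 / 0.3650.
Δx_1 = 0.65 × (+80) / 0.3650 = 52.00 / 0.3650 ≈ 142.466.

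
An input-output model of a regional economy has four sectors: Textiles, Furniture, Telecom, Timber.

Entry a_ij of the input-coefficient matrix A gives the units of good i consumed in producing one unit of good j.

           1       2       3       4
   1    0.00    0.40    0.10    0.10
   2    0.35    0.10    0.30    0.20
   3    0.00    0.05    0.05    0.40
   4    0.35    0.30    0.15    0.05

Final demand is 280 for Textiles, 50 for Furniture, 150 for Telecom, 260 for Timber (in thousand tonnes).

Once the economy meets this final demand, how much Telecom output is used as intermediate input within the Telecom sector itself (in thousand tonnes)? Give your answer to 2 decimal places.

z_33 = 27.30

I − A =
  [   1.00    -0.40    -0.10    -0.10]
  [  -0.35     0.90    -0.30    -0.20]
  [   0.00    -0.05     0.95    -0.40]
  [  -0.35    -0.30    -0.15     0.95]
Compute the cofactors C_ij = (−1)^(i+j)·(3×3 minor ij) of I−A; the adjugate is their transpose:
adj(I−A) = Cᵀ =
  [ 0.649500   0.383000   0.228000   0.245000]
  [ 0.403375   0.795250   0.350000   0.357250]
  [ 0.188125   0.221750   0.592000   0.315750]
  [ 0.396375   0.427250   0.288000   0.705250]
det(I−A) = Σ_j (I−A)_1j·C_1j = (1.00)(0.649500) + (-0.40)(0.403375) + (-0.10)(0.188125) + (-0.10)(0.396375) = 0.4297
(I − A)⁻¹ = adj(I−A) / det(I−A) ≈
  [   1.5115     0.8913     0.5306     0.5702]
  [   0.9387     1.8507     0.8145     0.8314]
  [   0.4378     0.5161     1.3777     0.7348]
  [   0.9224     0.9943     0.6702     1.6413]
First solve x = (I − A)⁻¹ d = adj(I−A)·d / det(I−A); in particular x_3 = (0.188125·280 + 0.221750·50 + 0.592000·150 + 0.315750·260) / 0.4297 = 234.6575 / 0.4297 ≈ 546.0961.
Intermediate flow from 3 to 3: z_33 = a_33 · x_3 = 0.05 × 234.6575 / 0.4297 = 11.732875 / 0.4297 ≈ 27.30.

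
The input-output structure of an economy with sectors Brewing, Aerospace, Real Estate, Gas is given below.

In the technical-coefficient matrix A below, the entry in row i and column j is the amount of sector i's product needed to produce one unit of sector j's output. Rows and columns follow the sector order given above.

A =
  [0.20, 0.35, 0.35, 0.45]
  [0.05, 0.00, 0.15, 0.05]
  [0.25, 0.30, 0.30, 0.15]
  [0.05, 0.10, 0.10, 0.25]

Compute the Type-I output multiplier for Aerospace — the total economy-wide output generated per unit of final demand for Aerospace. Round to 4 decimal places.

I − A =
  [   0.80    -0.35    -0.35    -0.45]
  [  -0.05     1.00    -0.15    -0.05]
  [  -0.25    -0.30     0.70    -0.15]
  [  -0.05    -0.10    -0.10     0.75]
Compute the cofactors C_ij = (−1)^(i+j)·(3×3 minor ij) of I−A; the adjugate is their transpose:
adj(I−A) = Cᵀ =
  [ 0.469000   0.307500   0.353625   0.372625]
  [ 0.057750   0.312750   0.106875   0.076875]
  [ 0.206500   0.264750   0.557250   0.253000]
  [ 0.066500   0.097500   0.112125   0.405875]
det(I−A) = Σ_j (I−A)_1j·C_1j = (0.80)(0.469000) + (-0.35)(0.057750) + (-0.35)(0.206500) + (-0.45)(0.066500) = 0.2527875
(I − A)⁻¹ = adj(I−A) / det(I−A) ≈
  [   1.85531     1.21644     1.39890     1.47406]
  [   0.22845     1.23721     0.42279     0.30411]
  [   0.81689     1.04732     2.20442     1.00084]
  [   0.26307     0.38570     0.44355     1.60560]
The output multiplier for sector j is the column-j sum of the Leontief inverse (I − A)⁻¹ = adj(I−A) / det(I−A).
Column A of adj(I−A): (0.307500, 0.312750, 0.264750, 0.097500); det(I−A) = 0.2527875.
m_A = (0.307500 + 0.312750 + 0.264750 + 0.097500) / 0.2527875 = 0.9825 / 0.2527875 ≈ 3.8867.

m_A = 3.8867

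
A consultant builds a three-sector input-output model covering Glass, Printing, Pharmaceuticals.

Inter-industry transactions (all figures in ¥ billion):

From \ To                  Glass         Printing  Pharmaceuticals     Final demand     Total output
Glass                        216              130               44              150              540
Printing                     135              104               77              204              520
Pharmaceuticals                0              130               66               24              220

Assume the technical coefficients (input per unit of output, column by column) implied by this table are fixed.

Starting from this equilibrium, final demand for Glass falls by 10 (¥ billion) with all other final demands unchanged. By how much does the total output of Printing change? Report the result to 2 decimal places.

Technical coefficients a_ij = z_ij / X_j:
  a_11 = 216/540 = 0.40, a_21 = 135/540 = 0.25, a_31 = 0/540 = 0.00
  a_12 = 130/520 = 0.25, a_22 = 104/520 = 0.20, a_32 = 130/520 = 0.25
  a_13 = 44/220 = 0.20, a_23 = 77/220 = 0.35, a_33 = 66/220 = 0.30
I − A =
  [   0.60    -0.25    -0.20]
  [  -0.25     0.80    -0.35]
  [   0.00    -0.25     0.70]
Cofactors of I−A, C_ij = (−1)^(i+j)·(minor ij) (rows/columns in the sector order above):
  C_11 = (0.80)(0.70) − (-0.35)(-0.25) = 0.4725
  C_12 = −[(-0.25)(0.70) − (-0.35)(0.00)] = 0.1750
  C_13 = (-0.25)(-0.25) − (0.80)(0.00) = 0.0625
  C_21 = −[(-0.25)(0.70) − (-0.20)(-0.25)] = 0.2250
  C_22 = (0.60)(0.70) − (-0.20)(0.00) = 0.4200
  C_23 = −[(0.60)(-0.25) − (-0.25)(0.00)] = 0.1500
  C_31 = (-0.25)(-0.35) − (-0.20)(0.80) = 0.2475
  C_32 = −[(0.60)(-0.35) − (-0.20)(-0.25)] = 0.2600
  C_33 = (0.60)(0.80) − (-0.25)(-0.25) = 0.4175
det(I−A) = Σ_j (I−A)_1j·C_1j = (0.60)(0.4725) + (-0.25)(0.1750) + (-0.20)(0.0625) = 0.22725
adj(I−A) = Cᵀ =
  [ 0.4725   0.2250   0.2475]
  [ 0.1750   0.4200   0.2600]
  [ 0.0625   0.1500   0.4175]
(I − A)⁻¹ = adj(I−A) / det(I−A) ≈
  [   2.0792     0.9901     1.0891]
  [   0.7701     1.8482     1.1441]
  [   0.2750     0.6601     1.8372]
Δx = (I − A)⁻¹ Δd with Δd having -10 in the Glass component and 0 elsewhere.
So Δx_2 = L_21 · (-10), where L_21 = adj(I−A)_21 / det(I−A) = 0.1750 / 0.22725.
Δx_2 = 0.1750 × (-10) / 0.22725 = -1.75 / 0.22725 ≈ -7.70.

Δx_2 = -7.70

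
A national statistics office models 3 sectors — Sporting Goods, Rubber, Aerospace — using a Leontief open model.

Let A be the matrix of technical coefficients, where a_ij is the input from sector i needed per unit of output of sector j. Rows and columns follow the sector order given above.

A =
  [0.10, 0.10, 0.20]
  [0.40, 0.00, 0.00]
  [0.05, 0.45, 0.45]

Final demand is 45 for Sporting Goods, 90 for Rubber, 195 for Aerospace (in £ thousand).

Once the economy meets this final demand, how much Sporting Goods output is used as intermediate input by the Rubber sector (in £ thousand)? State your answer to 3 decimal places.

I − A =
  [   0.90    -0.10    -0.20]
  [  -0.40     1.00     0.00]
  [  -0.05    -0.45     0.55]
Cofactors of I−A, C_ij = (−1)^(i+j)·(minor ij) (rows/columns in the sector order above):
  C_11 = (1.00)(0.55) − (0.00)(-0.45) = 0.5500
  C_12 = −[(-0.40)(0.55) − (0.00)(-0.05)] = 0.2200
  C_13 = (-0.40)(-0.45) − (1.00)(-0.05) = 0.2300
  C_21 = −[(-0.10)(0.55) − (-0.20)(-0.45)] = 0.1450
  C_22 = (0.90)(0.55) − (-0.20)(-0.05) = 0.4850
  C_23 = −[(0.90)(-0.45) − (-0.10)(-0.05)] = 0.4100
  C_31 = (-0.10)(0.00) − (-0.20)(1.00) = 0.2000
  C_32 = −[(0.90)(0.00) − (-0.20)(-0.40)] = 0.0800
  C_33 = (0.90)(1.00) − (-0.10)(-0.40) = 0.8600
det(I−A) = Σ_j (I−A)_1j·C_1j = (0.90)(0.5500) + (-0.10)(0.2200) + (-0.20)(0.2300) = 0.4270
adj(I−A) = Cᵀ =
  [ 0.5500   0.1450   0.2000]
  [ 0.2200   0.4850   0.0800]
  [ 0.2300   0.4100   0.8600]
(I − A)⁻¹ = adj(I−A) / det(I−A) ≈
  [   1.2881     0.3396     0.4684]
  [   0.5152     1.1358     0.1874]
  [   0.5386     0.9602     2.0141]
First solve x = (I − A)⁻¹ d = adj(I−A)·d / det(I−A); in particular x_2 = (0.2200·45 + 0.4850·90 + 0.0800·195) / 0.4270 = 69.15 / 0.4270 ≈ 161.94379.
Intermediate flow from 1 to 2: z_12 = a_12 · x_2 = 0.10 × 69.15 / 0.4270 = 6.915 / 0.4270 ≈ 16.194.

z_12 = 16.194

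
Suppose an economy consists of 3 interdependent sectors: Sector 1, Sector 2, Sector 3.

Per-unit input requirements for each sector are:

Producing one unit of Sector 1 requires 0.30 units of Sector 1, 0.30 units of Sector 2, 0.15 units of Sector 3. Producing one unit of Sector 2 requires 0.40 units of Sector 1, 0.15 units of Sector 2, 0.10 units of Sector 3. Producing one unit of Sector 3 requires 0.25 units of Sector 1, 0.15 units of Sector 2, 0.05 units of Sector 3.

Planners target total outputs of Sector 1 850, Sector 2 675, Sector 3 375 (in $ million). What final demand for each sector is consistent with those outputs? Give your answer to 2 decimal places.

d_1 = 231.25, d_2 = 262.50, d_3 = 161.25

I − A =
  [   0.70    -0.40    -0.25]
  [  -0.30     0.85    -0.15]
  [  -0.15    -0.10     0.95]
d = (I − A) x:
  d_1 = (+0.70)·850 + (-0.40)·675 + (-0.25)·375 = 231.25
  d_2 = (-0.30)·850 + (+0.85)·675 + (-0.15)·375 = 262.50
  d_3 = (-0.15)·850 + (-0.10)·675 + (+0.95)·375 = 161.25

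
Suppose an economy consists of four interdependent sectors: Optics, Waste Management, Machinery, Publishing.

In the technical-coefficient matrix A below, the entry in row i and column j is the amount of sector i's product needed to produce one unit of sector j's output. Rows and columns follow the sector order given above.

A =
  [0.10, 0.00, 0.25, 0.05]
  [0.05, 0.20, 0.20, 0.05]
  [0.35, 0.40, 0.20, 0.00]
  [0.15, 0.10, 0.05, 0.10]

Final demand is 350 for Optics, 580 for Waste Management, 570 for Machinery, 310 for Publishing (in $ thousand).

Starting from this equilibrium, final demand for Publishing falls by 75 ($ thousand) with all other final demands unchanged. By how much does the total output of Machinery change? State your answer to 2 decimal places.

I − A =
  [   0.90     0.00    -0.25    -0.05]
  [  -0.05     0.80    -0.20    -0.05]
  [  -0.35    -0.40     0.80     0.00]
  [  -0.15    -0.10    -0.05     0.90]
Compute the cofactors C_ij = (−1)^(i+j)·(3×3 minor ij) of I−A; the adjugate is their transpose:
adj(I−A) = Cᵀ =
  [ 0.499000   0.095000   0.181750   0.033000]
  [ 0.105875   0.562375   0.176000   0.037125]
  [ 0.271250   0.322750   0.637250   0.033000]
  [ 0.110000   0.096250   0.085250   0.429000]
det(I−A) = Σ_j (I−A)_1j·C_1j = (0.90)(0.499000) + (0.00)(0.105875) + (-0.25)(0.271250) + (-0.05)(0.110000) = 0.3757875
(I − A)⁻¹ = adj(I−A) / det(I−A) ≈
  [   1.3279     0.2528     0.4837     0.0878]
  [   0.2817     1.4965     0.4683     0.0988]
  [   0.7218     0.8589     1.6958     0.0878]
  [   0.2927     0.2561     0.2269     1.1416]
Δx = (I − A)⁻¹ Δd with Δd having -75 in the Publishing component and 0 elsewhere.
So Δx_M = L_MP · (-75), where L_MP = adj(I−A)_MP / det(I−A) = 0.033000 / 0.3757875.
Δx_M = 0.033000 × (-75) / 0.3757875 = -2.475 / 0.3757875 ≈ -6.59.

Δx_M = -6.59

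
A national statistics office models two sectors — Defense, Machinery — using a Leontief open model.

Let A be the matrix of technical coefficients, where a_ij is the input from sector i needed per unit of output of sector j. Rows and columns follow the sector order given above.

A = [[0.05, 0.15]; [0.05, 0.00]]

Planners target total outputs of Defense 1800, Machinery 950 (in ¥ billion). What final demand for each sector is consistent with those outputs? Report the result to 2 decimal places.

d_D = 1567.50, d_M = 860.00

I − A =
  [   0.95    -0.15]
  [  -0.05     1.00]
d = (I − A) x:
  d_D = (+0.95)·1800 + (-0.15)·950 = 1567.50
  d_M = (-0.05)·1800 + (+1.00)·950 = 860.00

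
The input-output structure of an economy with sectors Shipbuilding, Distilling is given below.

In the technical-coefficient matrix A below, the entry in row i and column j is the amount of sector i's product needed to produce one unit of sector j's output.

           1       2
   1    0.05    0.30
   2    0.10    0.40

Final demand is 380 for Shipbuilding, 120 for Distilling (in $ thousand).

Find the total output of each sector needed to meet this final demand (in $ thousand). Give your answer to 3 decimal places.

I − A =
  [   0.95    -0.30]
  [  -0.10     0.60]
det(I−A) = (0.95)(0.60) − (-0.30)(-0.10) = 0.5400
adj(I−A) = [[0.60, 0.30], [0.10, 0.95]]
(I − A)⁻¹ = adj(I−A) / det(I−A) ≈
  [   1.1111     0.5556]
  [   0.1852     1.7593]
x = (I − A)⁻¹ d = adj(I−A)·d / det(I−A), with det(I−A) = 0.5400:
  x_1 = (0.60·380 + 0.30·120) / 0.5400 = 264.00 / 0.5400 ≈ 488.889
  x_2 = (0.10·380 + 0.95·120) / 0.5400 = 152.00 / 0.5400 ≈ 281.481

x_1 = 488.889, x_2 = 281.481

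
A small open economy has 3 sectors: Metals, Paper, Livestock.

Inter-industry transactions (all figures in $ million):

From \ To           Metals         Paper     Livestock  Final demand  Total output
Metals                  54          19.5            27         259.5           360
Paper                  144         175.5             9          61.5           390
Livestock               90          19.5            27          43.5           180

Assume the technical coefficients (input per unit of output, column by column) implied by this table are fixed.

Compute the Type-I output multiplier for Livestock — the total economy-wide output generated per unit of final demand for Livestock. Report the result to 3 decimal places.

Technical coefficients a_ij = z_ij / X_j:
  a_11 = 54/360 = 0.15, a_21 = 144/360 = 0.40, a_31 = 90/360 = 0.25
  a_12 = 19.5/390 = 0.05, a_22 = 175.5/390 = 0.45, a_32 = 19.5/390 = 0.05
  a_13 = 27/180 = 0.15, a_23 = 9/180 = 0.05, a_33 = 27/180 = 0.15
I − A =
  [   0.85    -0.05    -0.15]
  [  -0.40     0.55    -0.05]
  [  -0.25    -0.05     0.85]
Cofactors of I−A, C_ij = (−1)^(i+j)·(minor ij) (rows/columns in the sector order above):
  C_11 = (0.55)(0.85) − (-0.05)(-0.05) = 0.4650
  C_12 = −[(-0.40)(0.85) − (-0.05)(-0.25)] = 0.3525
  C_13 = (-0.40)(-0.05) − (0.55)(-0.25) = 0.1575
  C_21 = −[(-0.05)(0.85) − (-0.15)(-0.05)] = 0.0500
  C_22 = (0.85)(0.85) − (-0.15)(-0.25) = 0.6850
  C_23 = −[(0.85)(-0.05) − (-0.05)(-0.25)] = 0.0550
  C_31 = (-0.05)(-0.05) − (-0.15)(0.55) = 0.0850
  C_32 = −[(0.85)(-0.05) − (-0.15)(-0.40)] = 0.1025
  C_33 = (0.85)(0.55) − (-0.05)(-0.40) = 0.4475
det(I−A) = Σ_j (I−A)_1j·C_1j = (0.85)(0.4650) + (-0.05)(0.3525) + (-0.15)(0.1575) = 0.3540
adj(I−A) = Cᵀ =
  [ 0.4650   0.0500   0.0850]
  [ 0.3525   0.6850   0.1025]
  [ 0.1575   0.0550   0.4475]
(I − A)⁻¹ = adj(I−A) / det(I−A) ≈
  [   1.3136     0.1412     0.2401]
  [   0.9958     1.9350     0.2895]
  [   0.4449     0.1554     1.2641]
The output multiplier for sector j is the column-j sum of the Leontief inverse (I − A)⁻¹ = adj(I−A) / det(I−A).
Column 3 of adj(I−A): (0.0850, 0.1025, 0.4475); det(I−A) = 0.3540.
m_3 = (0.0850 + 0.1025 + 0.4475) / 0.3540 = 0.635 / 0.3540 ≈ 1.794.

m_3 = 1.794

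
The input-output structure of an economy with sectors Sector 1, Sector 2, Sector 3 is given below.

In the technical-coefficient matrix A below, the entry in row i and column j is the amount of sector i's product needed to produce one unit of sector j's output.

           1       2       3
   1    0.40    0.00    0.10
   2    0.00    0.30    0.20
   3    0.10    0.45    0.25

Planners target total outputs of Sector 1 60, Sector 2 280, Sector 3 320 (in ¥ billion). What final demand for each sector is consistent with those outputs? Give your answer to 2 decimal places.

d_1 = 4.00, d_2 = 132.00, d_3 = 108.00

I − A =
  [   0.60     0.00    -0.10]
  [   0.00     0.70    -0.20]
  [  -0.10    -0.45     0.75]
d = (I − A) x:
  d_1 = (+0.60)·60 + (+0.00)·280 + (-0.10)·320 = 4.00
  d_2 = (+0.00)·60 + (+0.70)·280 + (-0.20)·320 = 132.00
  d_3 = (-0.10)·60 + (-0.45)·280 + (+0.75)·320 = 108.00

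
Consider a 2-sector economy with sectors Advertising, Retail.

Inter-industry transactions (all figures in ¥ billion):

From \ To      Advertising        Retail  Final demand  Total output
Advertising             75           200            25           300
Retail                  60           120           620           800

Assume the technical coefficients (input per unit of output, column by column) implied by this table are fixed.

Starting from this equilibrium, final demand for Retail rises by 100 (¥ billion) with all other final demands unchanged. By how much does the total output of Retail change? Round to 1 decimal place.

Technical coefficients a_ij = z_ij / X_j:
  a_11 = 75/300 = 0.25, a_21 = 60/300 = 0.20
  a_12 = 200/800 = 0.25, a_22 = 120/800 = 0.15
I − A =
  [   0.75    -0.25]
  [  -0.20     0.85]
det(I−A) = (0.75)(0.85) − (-0.25)(-0.20) = 0.5875
adj(I−A) = [[0.85, 0.25], [0.20, 0.75]]
(I − A)⁻¹ = adj(I−A) / det(I−A) ≈
  [   1.4468     0.4255]
  [   0.3404     1.2766]
Δx = (I − A)⁻¹ Δd with Δd having +100 in the Retail component and 0 elsewhere.
So Δx_2 = L_22 · (+100), where L_22 = adj(I−A)_22 / det(I−A) = 0.75 / 0.5875.
Δx_2 = 0.75 × (+100) / 0.5875 = 75.00 / 0.5875 ≈ 127.7.

Δx_2 = 127.7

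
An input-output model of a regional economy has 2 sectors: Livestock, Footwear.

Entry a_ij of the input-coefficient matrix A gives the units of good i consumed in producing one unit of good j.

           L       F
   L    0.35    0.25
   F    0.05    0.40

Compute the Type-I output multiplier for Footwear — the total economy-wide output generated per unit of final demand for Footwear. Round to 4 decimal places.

m_F = 2.3841

I − A =
  [   0.65    -0.25]
  [  -0.05     0.60]
det(I−A) = (0.65)(0.60) − (-0.25)(-0.05) = 0.3775
adj(I−A) = [[0.60, 0.25], [0.05, 0.65]]
(I − A)⁻¹ = adj(I−A) / det(I−A) ≈
  [   1.58940     0.66225]
  [   0.13245     1.72185]
The output multiplier for sector j is the column-j sum of the Leontief inverse (I − A)⁻¹ = adj(I−A) / det(I−A).
Column F of adj(I−A): (0.25, 0.65); det(I−A) = 0.3775.
m_F = (0.25 + 0.65) / 0.3775 = 0.90 / 0.3775 ≈ 2.3841.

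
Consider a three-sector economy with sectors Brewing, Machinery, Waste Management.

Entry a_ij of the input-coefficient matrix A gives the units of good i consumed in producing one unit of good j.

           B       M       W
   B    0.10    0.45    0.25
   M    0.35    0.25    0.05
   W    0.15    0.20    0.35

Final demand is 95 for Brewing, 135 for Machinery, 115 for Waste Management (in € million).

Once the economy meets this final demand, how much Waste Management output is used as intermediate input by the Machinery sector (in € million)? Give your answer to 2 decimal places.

z_WM = 80.09

I − A =
  [   0.90    -0.45    -0.25]
  [  -0.35     0.75    -0.05]
  [  -0.15    -0.20     0.65]
Cofactors of I−A, C_ij = (−1)^(i+j)·(minor ij) (rows/columns in the sector order above):
  C_11 = (0.75)(0.65) − (-0.05)(-0.20) = 0.4775
  C_12 = −[(-0.35)(0.65) − (-0.05)(-0.15)] = 0.2350
  C_13 = (-0.35)(-0.20) − (0.75)(-0.15) = 0.1825
  C_21 = −[(-0.45)(0.65) − (-0.25)(-0.20)] = 0.3425
  C_22 = (0.90)(0.65) − (-0.25)(-0.15) = 0.5475
  C_23 = −[(0.90)(-0.20) − (-0.45)(-0.15)] = 0.2475
  C_31 = (-0.45)(-0.05) − (-0.25)(0.75) = 0.2100
  C_32 = −[(0.90)(-0.05) − (-0.25)(-0.35)] = 0.1325
  C_33 = (0.90)(0.75) − (-0.45)(-0.35) = 0.5175
det(I−A) = Σ_j (I−A)_1j·C_1j = (0.90)(0.4775) + (-0.45)(0.2350) + (-0.25)(0.1825) = 0.278375
adj(I−A) = Cᵀ =
  [ 0.4775   0.3425   0.2100]
  [ 0.2350   0.5475   0.1325]
  [ 0.1825   0.2475   0.5175]
(I − A)⁻¹ = adj(I−A) / det(I−A) ≈
  [   1.7153     1.2304     0.7544]
  [   0.8442     1.9668     0.4760]
  [   0.6556     0.8891     1.8590]
First solve x = (I − A)⁻¹ d = adj(I−A)·d / det(I−A); in particular x_M = (0.2350·95 + 0.5475·135 + 0.1325·115) / 0.278375 = 111.475 / 0.278375 ≈ 400.4490.
Intermediate flow from W to M: z_WM = a_WM · x_M = 0.20 × 111.475 / 0.278375 = 22.295 / 0.278375 ≈ 80.09.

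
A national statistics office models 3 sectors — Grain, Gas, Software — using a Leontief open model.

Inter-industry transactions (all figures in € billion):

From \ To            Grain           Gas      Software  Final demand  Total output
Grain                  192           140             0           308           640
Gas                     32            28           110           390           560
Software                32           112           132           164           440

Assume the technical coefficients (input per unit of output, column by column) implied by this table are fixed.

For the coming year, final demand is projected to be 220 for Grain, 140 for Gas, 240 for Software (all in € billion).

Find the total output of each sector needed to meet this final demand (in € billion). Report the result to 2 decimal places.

x_1 = 417.56, x_2 = 289.16, x_3 = 455.30

Technical coefficients a_ij = z_ij / X_j:
  a_11 = 192/640 = 0.30, a_21 = 32/640 = 0.05, a_31 = 32/640 = 0.05
  a_12 = 140/560 = 0.25, a_22 = 28/560 = 0.05, a_32 = 112/560 = 0.20
  a_13 = 0/440 = 0.00, a_23 = 110/440 = 0.25, a_33 = 132/440 = 0.30
I − A =
  [   0.70    -0.25     0.00]
  [  -0.05     0.95    -0.25]
  [  -0.05    -0.20     0.70]
Cofactors of I−A, C_ij = (−1)^(i+j)·(minor ij) (rows/columns in the sector order above):
  C_11 = (0.95)(0.70) − (-0.25)(-0.20) = 0.6150
  C_12 = −[(-0.05)(0.70) − (-0.25)(-0.05)] = 0.0475
  C_13 = (-0.05)(-0.20) − (0.95)(-0.05) = 0.0575
  C_21 = −[(-0.25)(0.70) − (0.00)(-0.20)] = 0.1750
  C_22 = (0.70)(0.70) − (0.00)(-0.05) = 0.4900
  C_23 = −[(0.70)(-0.20) − (-0.25)(-0.05)] = 0.1525
  C_31 = (-0.25)(-0.25) − (0.00)(0.95) = 0.0625
  C_32 = −[(0.70)(-0.25) − (0.00)(-0.05)] = 0.1750
  C_33 = (0.70)(0.95) − (-0.25)(-0.05) = 0.6525
det(I−A) = Σ_j (I−A)_1j·C_1j = (0.70)(0.6150) + (-0.25)(0.0475) + (0.00)(0.0575) = 0.418625
adj(I−A) = Cᵀ =
  [ 0.6150   0.1750   0.0625]
  [ 0.0475   0.4900   0.1750]
  [ 0.0575   0.1525   0.6525]
(I − A)⁻¹ = adj(I−A) / det(I−A) ≈
  [   1.4691     0.4180     0.1493]
  [   0.1135     1.1705     0.4180]
  [   0.1374     0.3643     1.5587]
x = (I − A)⁻¹ d = adj(I−A)·d / det(I−A), with det(I−A) = 0.418625:
  x_1 = (0.6150·220 + 0.1750·140 + 0.0625·240) / 0.418625 = 174.80 / 0.418625 ≈ 417.56
  x_2 = (0.0475·220 + 0.4900·140 + 0.1750·240) / 0.418625 = 121.05 / 0.418625 ≈ 289.16
  x_3 = (0.0575·220 + 0.1525·140 + 0.6525·240) / 0.418625 = 190.60 / 0.418625 ≈ 455.30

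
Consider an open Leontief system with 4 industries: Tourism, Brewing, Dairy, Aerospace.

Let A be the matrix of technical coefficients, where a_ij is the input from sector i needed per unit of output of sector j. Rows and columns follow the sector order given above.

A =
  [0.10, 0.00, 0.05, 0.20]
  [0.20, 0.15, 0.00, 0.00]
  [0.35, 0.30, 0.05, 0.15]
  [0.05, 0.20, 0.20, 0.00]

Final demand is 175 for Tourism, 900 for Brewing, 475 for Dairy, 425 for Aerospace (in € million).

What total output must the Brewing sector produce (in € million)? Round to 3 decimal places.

I − A =
  [   0.90     0.00    -0.05    -0.20]
  [  -0.20     0.85     0.00     0.00]
  [  -0.35    -0.30     0.95    -0.15]
  [  -0.05    -0.20    -0.20     1.00]
Compute the cofactors C_ij = (−1)^(i+j)·(3×3 minor ij) of I−A; the adjugate is their transpose:
adj(I−A) = Cᵀ =
  [ 0.782000   0.066500   0.076500   0.167875]
  [ 0.184000   0.786625   0.018000   0.039500]
  [ 0.369875   0.308000   0.748500   0.186250]
  [ 0.149875   0.222250   0.157125   0.708875]
det(I−A) = Σ_j (I−A)_1j·C_1j = (0.90)(0.782000) + (0.00)(0.184000) + (-0.05)(0.369875) + (-0.20)(0.149875) = 0.65533125
(I − A)⁻¹ = adj(I−A) / det(I−A) ≈
  [   1.1933     0.1015     0.1167     0.2562]
  [   0.2808     1.2003     0.0275     0.0603]
  [   0.5644     0.4700     1.1422     0.2842]
  [   0.2287     0.3391     0.2398     1.0817]
x = (I − A)⁻¹ d = adj(I−A)·d / det(I−A), with det(I−A) = 0.65533125:
  x_1 = (0.782000·175 + 0.066500·900 + 0.076500·475 + 0.167875·425) / 0.65533125 = 304.384375 / 0.65533125 ≈ 464.474
  x_2 = (0.184000·175 + 0.786625·900 + 0.018000·475 + 0.039500·425) / 0.65533125 = 765.50 / 0.65533125 ≈ 1168.112
  x_3 = (0.369875·175 + 0.308000·900 + 0.748500·475 + 0.186250·425) / 0.65533125 = 776.621875 / 0.65533125 ≈ 1185.083
  x_4 = (0.149875·175 + 0.222250·900 + 0.157125·475 + 0.708875·425) / 0.65533125 = 602.159375 / 0.65533125 ≈ 918.863

x_2 = 1168.112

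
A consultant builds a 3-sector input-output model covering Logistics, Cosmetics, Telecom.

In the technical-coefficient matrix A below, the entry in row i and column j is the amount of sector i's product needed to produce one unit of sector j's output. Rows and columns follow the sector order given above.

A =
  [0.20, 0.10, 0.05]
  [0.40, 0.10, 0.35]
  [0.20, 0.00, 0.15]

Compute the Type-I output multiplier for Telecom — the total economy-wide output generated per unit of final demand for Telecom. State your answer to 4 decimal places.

m_T = 1.8861

I − A =
  [   0.80    -0.10    -0.05]
  [  -0.40     0.90    -0.35]
  [  -0.20     0.00     0.85]
Cofactors of I−A, C_ij = (−1)^(i+j)·(minor ij) (rows/columns in the sector order above):
  C_11 = (0.90)(0.85) − (-0.35)(0.00) = 0.7650
  C_12 = −[(-0.40)(0.85) − (-0.35)(-0.20)] = 0.4100
  C_13 = (-0.40)(0.00) − (0.90)(-0.20) = 0.1800
  C_21 = −[(-0.10)(0.85) − (-0.05)(0.00)] = 0.0850
  C_22 = (0.80)(0.85) − (-0.05)(-0.20) = 0.6700
  C_23 = −[(0.80)(0.00) − (-0.10)(-0.20)] = 0.0200
  C_31 = (-0.10)(-0.35) − (-0.05)(0.90) = 0.0800
  C_32 = −[(0.80)(-0.35) − (-0.05)(-0.40)] = 0.3000
  C_33 = (0.80)(0.90) − (-0.10)(-0.40) = 0.6800
det(I−A) = Σ_j (I−A)_1j·C_1j = (0.80)(0.7650) + (-0.10)(0.4100) + (-0.05)(0.1800) = 0.5620
adj(I−A) = Cᵀ =
  [ 0.7650   0.0850   0.0800]
  [ 0.4100   0.6700   0.3000]
  [ 0.1800   0.0200   0.6800]
(I − A)⁻¹ = adj(I−A) / det(I−A) ≈
  [   1.36121     0.15125     0.14235]
  [   0.72954     1.19217     0.53381]
  [   0.32028     0.03559     1.20996]
The output multiplier for sector j is the column-j sum of the Leontief inverse (I − A)⁻¹ = adj(I−A) / det(I−A).
Column T of adj(I−A): (0.0800, 0.3000, 0.6800); det(I−A) = 0.5620.
m_T = (0.0800 + 0.3000 + 0.6800) / 0.5620 = 1.06 / 0.5620 ≈ 1.8861.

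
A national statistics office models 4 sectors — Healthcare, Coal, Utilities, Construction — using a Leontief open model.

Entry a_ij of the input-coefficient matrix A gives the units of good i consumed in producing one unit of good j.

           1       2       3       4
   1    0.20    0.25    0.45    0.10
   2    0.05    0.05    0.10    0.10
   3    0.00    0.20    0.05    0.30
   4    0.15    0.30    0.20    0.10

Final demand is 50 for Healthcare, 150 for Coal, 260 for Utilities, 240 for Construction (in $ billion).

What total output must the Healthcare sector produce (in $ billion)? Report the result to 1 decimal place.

x_1 = 517.0

I − A =
  [   0.80    -0.25    -0.45    -0.10]
  [  -0.05     0.95    -0.10    -0.10]
  [   0.00    -0.20     0.95    -0.30]
  [  -0.15    -0.30    -0.20     0.90]
Compute the cofactors C_ij = (−1)^(i+j)·(3×3 minor ij) of I−A; the adjugate is their transpose:
adj(I−A) = Cᵀ =
  [ 0.695750   0.352750   0.420750   0.256750]
  [ 0.058500   0.601500   0.114500   0.111500]
  [ 0.059250   0.224250   0.629250   0.241250]
  [ 0.148625   0.309125   0.248125   0.689625]
det(I−A) = Σ_j (I−A)_1j·C_1j = (0.80)(0.695750) + (-0.25)(0.058500) + (-0.45)(0.059250) + (-0.10)(0.148625) = 0.50045
(I − A)⁻¹ = adj(I−A) / det(I−A) ≈
  [   1.3902     0.7049     0.8407     0.5130]
  [   0.1169     1.2019     0.2288     0.2228]
  [   0.1184     0.4481     1.2574     0.4821]
  [   0.2970     0.6177     0.4958     1.3780]
x = (I − A)⁻¹ d = adj(I−A)·d / det(I−A), with det(I−A) = 0.50045:
  x_1 = (0.695750·50 + 0.352750·150 + 0.420750·260 + 0.256750·240) / 0.50045 = 258.715 / 0.50045 ≈ 517.0
  x_2 = (0.058500·50 + 0.601500·150 + 0.114500·260 + 0.111500·240) / 0.50045 = 149.68 / 0.50045 ≈ 299.1
  x_3 = (0.059250·50 + 0.224250·150 + 0.629250·260 + 0.241250·240) / 0.50045 = 258.105 / 0.50045 ≈ 515.7
  x_4 = (0.148625·50 + 0.309125·150 + 0.248125·260 + 0.689625·240) / 0.50045 = 283.8225 / 0.50045 ≈ 567.1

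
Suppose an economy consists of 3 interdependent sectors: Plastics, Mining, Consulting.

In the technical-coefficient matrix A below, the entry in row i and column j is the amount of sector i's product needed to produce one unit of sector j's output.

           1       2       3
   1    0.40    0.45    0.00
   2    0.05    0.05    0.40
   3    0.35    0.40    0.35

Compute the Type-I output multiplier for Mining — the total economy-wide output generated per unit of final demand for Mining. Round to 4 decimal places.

I − A =
  [   0.60    -0.45     0.00]
  [  -0.05     0.95    -0.40]
  [  -0.35    -0.40     0.65]
Cofactors of I−A, C_ij = (−1)^(i+j)·(minor ij) (rows/columns in the sector order above):
  C_11 = (0.95)(0.65) − (-0.40)(-0.40) = 0.4575
  C_12 = −[(-0.05)(0.65) − (-0.40)(-0.35)] = 0.1725
  C_13 = (-0.05)(-0.40) − (0.95)(-0.35) = 0.3525
  C_21 = −[(-0.45)(0.65) − (0.00)(-0.40)] = 0.2925
  C_22 = (0.60)(0.65) − (0.00)(-0.35) = 0.3900
  C_23 = −[(0.60)(-0.40) − (-0.45)(-0.35)] = 0.3975
  C_31 = (-0.45)(-0.40) − (0.00)(0.95) = 0.1800
  C_32 = −[(0.60)(-0.40) − (0.00)(-0.05)] = 0.2400
  C_33 = (0.60)(0.95) − (-0.45)(-0.05) = 0.5475
det(I−A) = Σ_j (I−A)_1j·C_1j = (0.60)(0.4575) + (-0.45)(0.1725) + (0.00)(0.3525) = 0.196875
adj(I−A) = Cᵀ =
  [ 0.4575   0.2925   0.1800]
  [ 0.1725   0.3900   0.2400]
  [ 0.3525   0.3975   0.5475]
(I − A)⁻¹ = adj(I−A) / det(I−A) ≈
  [   2.32381     1.48571     0.91429]
  [   0.87619     1.98095     1.21905]
  [   1.79048     2.01905     2.78095]
The output multiplier for sector j is the column-j sum of the Leontief inverse (I − A)⁻¹ = adj(I−A) / det(I−A).
Column 2 of adj(I−A): (0.2925, 0.3900, 0.3975); det(I−A) = 0.196875.
m_2 = (0.2925 + 0.3900 + 0.3975) / 0.196875 = 1.08 / 0.196875 ≈ 5.4857.

m_2 = 5.4857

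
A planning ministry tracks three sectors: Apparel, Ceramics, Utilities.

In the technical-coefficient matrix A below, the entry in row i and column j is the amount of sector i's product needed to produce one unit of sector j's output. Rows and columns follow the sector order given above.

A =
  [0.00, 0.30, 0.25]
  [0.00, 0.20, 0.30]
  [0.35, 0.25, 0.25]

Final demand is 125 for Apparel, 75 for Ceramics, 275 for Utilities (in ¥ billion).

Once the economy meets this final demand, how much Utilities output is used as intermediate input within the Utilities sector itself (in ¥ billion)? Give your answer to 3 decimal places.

z_UU = 166.249

I − A =
  [   1.00    -0.30    -0.25]
  [   0.00     0.80    -0.30]
  [  -0.35    -0.25     0.75]
Cofactors of I−A, C_ij = (−1)^(i+j)·(minor ij) (rows/columns in the sector order above):
  C_11 = (0.80)(0.75) − (-0.30)(-0.25) = 0.5250
  C_12 = −[(0.00)(0.75) − (-0.30)(-0.35)] = 0.1050
  C_13 = (0.00)(-0.25) − (0.80)(-0.35) = 0.2800
  C_21 = −[(-0.30)(0.75) − (-0.25)(-0.25)] = 0.2875
  C_22 = (1.00)(0.75) − (-0.25)(-0.35) = 0.6625
  C_23 = −[(1.00)(-0.25) − (-0.30)(-0.35)] = 0.3550
  C_31 = (-0.30)(-0.30) − (-0.25)(0.80) = 0.2900
  C_32 = −[(1.00)(-0.30) − (-0.25)(0.00)] = 0.3000
  C_33 = (1.00)(0.80) − (-0.30)(0.00) = 0.8000
det(I−A) = Σ_j (I−A)_1j·C_1j = (1.00)(0.5250) + (-0.30)(0.1050) + (-0.25)(0.2800) = 0.4235
adj(I−A) = Cᵀ =
  [ 0.5250   0.2875   0.2900]
  [ 0.1050   0.6625   0.3000]
  [ 0.2800   0.3550   0.8000]
(I − A)⁻¹ = adj(I−A) / det(I−A) ≈
  [   1.2397     0.6789     0.6848]
  [   0.2479     1.5643     0.7084]
  [   0.6612     0.8383     1.8890]
First solve x = (I − A)⁻¹ d = adj(I−A)·d / det(I−A); in particular x_U = (0.2800·125 + 0.3550·75 + 0.8000·275) / 0.4235 = 281.625 / 0.4235 ≈ 664.99410.
Intermediate flow from U to U: z_UU = a_UU · x_U = 0.25 × 281.625 / 0.4235 = 70.40625 / 0.4235 ≈ 166.249.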